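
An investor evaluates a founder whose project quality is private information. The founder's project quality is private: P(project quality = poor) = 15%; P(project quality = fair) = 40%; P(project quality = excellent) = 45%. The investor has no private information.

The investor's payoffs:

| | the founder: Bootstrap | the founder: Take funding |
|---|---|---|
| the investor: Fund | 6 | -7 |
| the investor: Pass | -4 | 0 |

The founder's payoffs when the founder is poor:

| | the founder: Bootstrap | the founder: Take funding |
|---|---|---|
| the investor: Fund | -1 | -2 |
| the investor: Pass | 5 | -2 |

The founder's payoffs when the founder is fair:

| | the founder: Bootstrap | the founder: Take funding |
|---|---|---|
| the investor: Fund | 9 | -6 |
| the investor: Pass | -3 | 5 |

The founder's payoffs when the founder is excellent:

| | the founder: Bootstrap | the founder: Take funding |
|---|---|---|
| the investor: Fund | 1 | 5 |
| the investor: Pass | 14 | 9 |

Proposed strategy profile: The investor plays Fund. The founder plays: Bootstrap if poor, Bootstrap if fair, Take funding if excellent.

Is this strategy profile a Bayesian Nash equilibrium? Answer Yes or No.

Yes

A profile is a BNE iff every type of every player is best-responding given beliefs about the other side.
The investor plays Fund: E[Fund] = 0.15·(6) + 0.4·(6) + 0.45·(-7) = 0.15; E[Pass] = -2.2. Best-responding. ✓
The founder (project quality poor), facing Fund: Bootstrap gives -1, Take funding gives -2. Proposed Bootstrap is best. ✓
The founder (project quality fair), facing Fund: Bootstrap gives 9, Take funding gives -6. Proposed Bootstrap is best. ✓
The founder (project quality excellent), facing Fund: Bootstrap gives 1, Take funding gives 5. Proposed Take funding is best. ✓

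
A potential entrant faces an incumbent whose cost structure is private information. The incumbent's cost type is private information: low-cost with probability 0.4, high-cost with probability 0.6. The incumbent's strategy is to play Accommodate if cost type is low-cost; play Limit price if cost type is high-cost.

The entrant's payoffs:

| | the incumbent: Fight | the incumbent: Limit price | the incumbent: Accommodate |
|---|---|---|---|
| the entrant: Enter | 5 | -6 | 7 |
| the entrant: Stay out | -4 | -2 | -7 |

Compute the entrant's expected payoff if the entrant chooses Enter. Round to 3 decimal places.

Take the expectation over the incumbent's cost type, weighting each type's action by its prior probability.
E[Enter] = 0.4·7 + 0.6·(-6) = 2.8 + (-3.6) = -0.8

-0.800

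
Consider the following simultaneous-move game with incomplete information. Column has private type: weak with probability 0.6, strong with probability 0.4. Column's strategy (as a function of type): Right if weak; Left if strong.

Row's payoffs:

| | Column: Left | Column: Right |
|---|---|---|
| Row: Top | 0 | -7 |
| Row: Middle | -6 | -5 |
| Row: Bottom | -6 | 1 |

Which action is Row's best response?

Bottom

Compute Row's expected payoff for each action, taking the expectation over Column's type.
E[Top] = 0.6·(-7) + 0.4·(0) = -4.2
E[Middle] = 0.6·(-5) + 0.4·(-6) = -5.4
E[Bottom] = 0.6·(1) + 0.4·(-6) = -1.8
Best response: Bottom (-1.8 is the largest).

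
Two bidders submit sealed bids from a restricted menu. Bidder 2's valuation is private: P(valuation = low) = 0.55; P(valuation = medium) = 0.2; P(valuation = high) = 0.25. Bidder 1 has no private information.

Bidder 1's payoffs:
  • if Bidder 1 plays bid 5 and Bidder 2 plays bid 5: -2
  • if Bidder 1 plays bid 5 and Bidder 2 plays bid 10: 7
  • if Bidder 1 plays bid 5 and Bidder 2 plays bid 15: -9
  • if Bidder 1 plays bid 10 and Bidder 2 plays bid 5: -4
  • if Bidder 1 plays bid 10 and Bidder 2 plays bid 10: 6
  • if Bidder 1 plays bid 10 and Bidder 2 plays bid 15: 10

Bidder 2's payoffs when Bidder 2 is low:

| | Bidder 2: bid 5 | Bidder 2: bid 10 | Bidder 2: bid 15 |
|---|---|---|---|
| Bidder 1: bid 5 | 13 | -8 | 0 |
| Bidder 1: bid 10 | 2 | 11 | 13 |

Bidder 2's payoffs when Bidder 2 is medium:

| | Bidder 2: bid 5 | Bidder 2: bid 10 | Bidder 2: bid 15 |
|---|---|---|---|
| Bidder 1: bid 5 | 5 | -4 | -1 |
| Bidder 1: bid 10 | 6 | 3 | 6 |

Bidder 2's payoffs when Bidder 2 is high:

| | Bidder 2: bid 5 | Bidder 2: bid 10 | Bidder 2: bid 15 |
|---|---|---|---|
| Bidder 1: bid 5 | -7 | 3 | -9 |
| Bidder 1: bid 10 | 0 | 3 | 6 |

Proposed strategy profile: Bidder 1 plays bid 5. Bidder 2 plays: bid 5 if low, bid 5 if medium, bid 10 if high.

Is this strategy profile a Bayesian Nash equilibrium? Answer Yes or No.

Yes

Bidder 1 plays bid 5: E[bid 5] = 0.55·(-2) + 0.2·(-2) + 0.25·(7) = 0.25; E[bid 10] = -1.5. Best-responding. ✓
Bidder 2 (valuation low), facing bid 5: bid 5 gives 13, bid 10 gives -8, bid 15 gives 0. Proposed bid 5 is best. ✓
Bidder 2 (valuation medium), facing bid 5: bid 5 gives 5, bid 10 gives -4, bid 15 gives -1. Proposed bid 5 is best. ✓
Bidder 2 (valuation high), facing bid 5: bid 5 gives -7, bid 10 gives 3, bid 15 gives -9. Proposed bid 10 is best. ✓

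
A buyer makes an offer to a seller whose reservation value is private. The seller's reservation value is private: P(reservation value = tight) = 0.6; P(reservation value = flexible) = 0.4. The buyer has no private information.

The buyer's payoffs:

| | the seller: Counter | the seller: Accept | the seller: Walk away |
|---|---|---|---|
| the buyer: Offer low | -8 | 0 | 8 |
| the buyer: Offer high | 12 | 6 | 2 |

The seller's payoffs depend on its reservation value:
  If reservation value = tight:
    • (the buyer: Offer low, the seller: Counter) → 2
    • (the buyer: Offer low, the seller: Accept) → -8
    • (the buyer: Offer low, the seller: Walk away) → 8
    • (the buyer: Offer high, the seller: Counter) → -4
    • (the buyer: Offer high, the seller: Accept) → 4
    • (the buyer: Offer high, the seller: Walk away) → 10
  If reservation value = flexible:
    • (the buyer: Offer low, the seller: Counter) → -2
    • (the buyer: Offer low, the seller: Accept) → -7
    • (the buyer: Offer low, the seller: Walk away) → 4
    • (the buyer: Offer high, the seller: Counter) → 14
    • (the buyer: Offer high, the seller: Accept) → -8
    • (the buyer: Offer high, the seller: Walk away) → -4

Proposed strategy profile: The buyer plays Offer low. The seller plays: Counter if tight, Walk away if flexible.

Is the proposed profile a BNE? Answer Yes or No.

The buyer plays Offer low: E[Offer low] = 0.6·(-8) + 0.4·(8) = -1.6; E[Offer high] = 8. Not best-responding. ✗
The seller (reservation value tight), facing Offer low: Counter gives 2, Accept gives -8, Walk away gives 8. Proposed Counter is not best — profitable deviation exists. ✗
The seller (reservation value flexible), facing Offer low: Counter gives -2, Accept gives -7, Walk away gives 4. Proposed Walk away is best. ✓

No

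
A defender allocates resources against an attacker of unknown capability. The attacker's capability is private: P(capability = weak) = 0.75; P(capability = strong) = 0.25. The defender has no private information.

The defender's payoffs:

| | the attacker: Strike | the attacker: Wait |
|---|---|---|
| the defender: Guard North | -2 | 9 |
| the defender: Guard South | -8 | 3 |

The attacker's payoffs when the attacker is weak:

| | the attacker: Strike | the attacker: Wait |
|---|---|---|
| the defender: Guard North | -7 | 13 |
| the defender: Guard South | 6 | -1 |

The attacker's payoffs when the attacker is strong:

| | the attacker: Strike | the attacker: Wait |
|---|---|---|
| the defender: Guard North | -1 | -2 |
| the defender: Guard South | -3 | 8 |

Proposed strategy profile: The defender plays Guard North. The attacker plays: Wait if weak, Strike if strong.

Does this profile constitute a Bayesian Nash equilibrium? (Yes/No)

A profile is a BNE iff every type of every player is best-responding given beliefs about the other side.
The defender plays Guard North: E[Guard North] = 0.75·(9) + 0.25·(-2) = 6.25; E[Guard South] = 0.25. Best-responding. ✓
The attacker (capability weak), facing Guard North: Strike gives -7, Wait gives 13. Proposed Wait is best. ✓
The attacker (capability strong), facing Guard North: Strike gives -1, Wait gives -2. Proposed Strike is best. ✓

Yes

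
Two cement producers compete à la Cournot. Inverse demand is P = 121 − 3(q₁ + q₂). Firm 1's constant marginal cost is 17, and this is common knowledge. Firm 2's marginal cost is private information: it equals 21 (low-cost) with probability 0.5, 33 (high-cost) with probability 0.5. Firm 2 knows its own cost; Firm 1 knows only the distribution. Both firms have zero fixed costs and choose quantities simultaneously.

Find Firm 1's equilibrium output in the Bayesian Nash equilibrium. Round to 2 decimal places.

Firm 2 with cost c maximizes (121 − 3(q₁+q₂) − c)·q₂, giving q₂(c) = (121 − c − 3q₁)/6.
E[c₂] = 0.5·21 + 0.5·33 = 27
Firm 1's FOC against E[q₂] yields q₁ = (121 − 2·17 + E[c₂])/9 = (121 − 34 + 27)/9 = 12.6667.

12.67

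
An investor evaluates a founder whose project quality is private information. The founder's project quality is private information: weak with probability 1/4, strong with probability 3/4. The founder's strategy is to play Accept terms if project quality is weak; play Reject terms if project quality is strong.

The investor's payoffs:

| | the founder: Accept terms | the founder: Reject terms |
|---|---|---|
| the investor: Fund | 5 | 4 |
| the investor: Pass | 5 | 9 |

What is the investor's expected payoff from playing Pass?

E[Pass] = 1/4·5 + 3/4·9 = 5/4 + 27/4 = 8

8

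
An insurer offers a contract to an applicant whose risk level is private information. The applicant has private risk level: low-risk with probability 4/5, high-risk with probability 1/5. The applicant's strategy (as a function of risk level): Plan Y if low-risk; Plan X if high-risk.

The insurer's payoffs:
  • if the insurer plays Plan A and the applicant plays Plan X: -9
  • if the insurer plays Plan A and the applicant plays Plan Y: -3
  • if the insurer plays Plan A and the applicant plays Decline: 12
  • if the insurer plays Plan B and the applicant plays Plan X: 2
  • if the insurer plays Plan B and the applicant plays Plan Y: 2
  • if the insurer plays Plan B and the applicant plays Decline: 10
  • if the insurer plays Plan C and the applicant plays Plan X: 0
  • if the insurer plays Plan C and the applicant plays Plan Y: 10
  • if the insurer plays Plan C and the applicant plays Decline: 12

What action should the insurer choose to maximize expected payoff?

Compute the insurer's expected payoff for each action, taking the expectation over the applicant's type.
E[Plan A] = 4/5·(-3) + 1/5·(-9) = -21/5
E[Plan B] = 4/5·(2) + 1/5·(2) = 2
E[Plan C] = 4/5·(10) + 1/5·(0) = 8
Best response: Plan C (8 is the largest).

Plan C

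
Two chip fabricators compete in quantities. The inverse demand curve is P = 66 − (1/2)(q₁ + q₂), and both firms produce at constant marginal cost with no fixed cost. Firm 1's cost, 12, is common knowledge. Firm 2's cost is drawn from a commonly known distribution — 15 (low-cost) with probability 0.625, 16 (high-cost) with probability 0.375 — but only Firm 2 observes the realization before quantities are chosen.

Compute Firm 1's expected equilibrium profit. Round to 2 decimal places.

731.53

Firm 2 with cost c maximizes (66 − (1/2)(q₁+q₂) − c)·q₂, giving q₂(c) = (66 − c − (1/2)q₁).
E[c₂] = 0.625·15 + 0.375·16 = 15.375
Firm 1's FOC against E[q₂] yields q₁ = (66 − 2·12 + E[c₂])/(3/2) = (66 − 24 + 15.375)/(3/2) = 38.25.
E[P] = 66 − (1/2)·(q₁ + E[q₂]) = 31.125; Firm 1's expected profit = (E[P] − 12)·q₁ = (31.125 − 12)·38.25 = 731.531.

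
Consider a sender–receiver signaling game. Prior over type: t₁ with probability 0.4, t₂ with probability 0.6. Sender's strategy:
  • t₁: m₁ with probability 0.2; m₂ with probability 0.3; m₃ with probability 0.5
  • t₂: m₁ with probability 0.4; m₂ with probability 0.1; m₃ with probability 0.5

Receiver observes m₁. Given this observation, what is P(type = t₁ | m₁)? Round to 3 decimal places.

Apply Bayes' rule using the sender's strategy as the likelihood.
P(m₁) = 0.4·0.2 + 0.6·0.4 = 0.32
P(t₁ | m₁) = (0.4·0.2) / 0.32 = 0.08 / 0.32 = 0.25

0.250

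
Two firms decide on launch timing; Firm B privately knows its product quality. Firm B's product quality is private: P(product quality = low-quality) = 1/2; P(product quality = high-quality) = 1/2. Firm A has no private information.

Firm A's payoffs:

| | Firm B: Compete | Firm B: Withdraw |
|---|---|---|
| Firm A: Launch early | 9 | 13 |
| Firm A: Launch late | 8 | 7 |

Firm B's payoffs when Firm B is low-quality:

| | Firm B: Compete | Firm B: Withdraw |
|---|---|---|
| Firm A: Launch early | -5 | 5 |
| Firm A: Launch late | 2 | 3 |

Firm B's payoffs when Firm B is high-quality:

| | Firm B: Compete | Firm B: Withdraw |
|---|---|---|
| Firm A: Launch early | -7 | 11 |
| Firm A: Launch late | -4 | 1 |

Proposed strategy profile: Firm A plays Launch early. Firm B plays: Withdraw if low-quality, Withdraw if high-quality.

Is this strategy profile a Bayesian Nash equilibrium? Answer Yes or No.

Yes

Firm A plays Launch early: E[Launch early] = 1/2·(13) + 1/2·(13) = 13; E[Launch late] = 7. Best-responding. ✓
Firm B (product quality low-quality), facing Launch early: Compete gives -5, Withdraw gives 5. Proposed Withdraw is best. ✓
Firm B (product quality high-quality), facing Launch early: Compete gives -7, Withdraw gives 11. Proposed Withdraw is best. ✓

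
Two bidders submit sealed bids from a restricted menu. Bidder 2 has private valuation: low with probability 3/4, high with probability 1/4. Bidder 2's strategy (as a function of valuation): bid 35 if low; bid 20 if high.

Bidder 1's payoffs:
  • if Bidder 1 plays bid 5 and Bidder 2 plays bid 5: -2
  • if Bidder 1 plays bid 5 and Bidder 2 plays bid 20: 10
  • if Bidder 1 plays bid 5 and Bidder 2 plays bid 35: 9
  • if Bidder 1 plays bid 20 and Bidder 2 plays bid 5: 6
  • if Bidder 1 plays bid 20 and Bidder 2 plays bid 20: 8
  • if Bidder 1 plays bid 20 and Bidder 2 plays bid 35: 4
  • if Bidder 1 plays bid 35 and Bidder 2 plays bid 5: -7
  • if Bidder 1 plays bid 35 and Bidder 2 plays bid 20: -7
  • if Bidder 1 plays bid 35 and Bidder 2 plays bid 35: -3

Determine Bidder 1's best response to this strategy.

bid 5

Compute Bidder 1's expected payoff for each action, taking the expectation over Bidder 2's type.
E[bid 5] = 3/4·(9) + 1/4·(10) = 37/4
E[bid 20] = 3/4·(4) + 1/4·(8) = 5
E[bid 35] = 3/4·(-3) + 1/4·(-7) = -4
Best response: bid 5 (37/4 is the largest).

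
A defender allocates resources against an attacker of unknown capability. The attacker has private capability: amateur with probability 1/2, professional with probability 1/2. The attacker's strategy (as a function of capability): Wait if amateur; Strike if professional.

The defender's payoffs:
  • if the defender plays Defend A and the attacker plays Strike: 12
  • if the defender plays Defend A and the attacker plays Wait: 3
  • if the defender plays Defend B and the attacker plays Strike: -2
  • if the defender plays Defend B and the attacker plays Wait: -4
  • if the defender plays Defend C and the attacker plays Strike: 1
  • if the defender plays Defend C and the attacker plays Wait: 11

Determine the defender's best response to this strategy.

Defend A

Compute the defender's expected payoff for each action, taking the expectation over the attacker's type.
E[Defend A] = 1/2·(3) + 1/2·(12) = 15/2
E[Defend B] = 1/2·(-4) + 1/2·(-2) = -3
E[Defend C] = 1/2·(11) + 1/2·(1) = 6
Best response: Defend A (15/2 is the largest).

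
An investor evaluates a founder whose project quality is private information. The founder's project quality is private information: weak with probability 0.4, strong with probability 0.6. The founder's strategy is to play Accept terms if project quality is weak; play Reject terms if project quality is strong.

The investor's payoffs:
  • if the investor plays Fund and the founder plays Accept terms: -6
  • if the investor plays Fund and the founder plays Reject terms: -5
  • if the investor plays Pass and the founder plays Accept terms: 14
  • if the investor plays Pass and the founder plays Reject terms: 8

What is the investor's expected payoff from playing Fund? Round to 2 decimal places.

-5.40

Take the expectation over the founder's project quality, weighting each type's action by its prior probability.
E[Fund] = 0.4·(-6) + 0.6·(-5) = (-2.4) + (-3) = -5.4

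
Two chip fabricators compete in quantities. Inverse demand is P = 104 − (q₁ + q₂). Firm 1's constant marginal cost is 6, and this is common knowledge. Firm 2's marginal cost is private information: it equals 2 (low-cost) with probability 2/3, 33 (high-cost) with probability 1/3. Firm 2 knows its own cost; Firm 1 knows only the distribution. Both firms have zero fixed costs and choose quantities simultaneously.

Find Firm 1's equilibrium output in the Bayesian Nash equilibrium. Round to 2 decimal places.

34.78

Firm 2 with cost c maximizes (104 − (q₁+q₂) − c)·q₂, giving q₂(c) = (104 − c − q₁)/2.
E[c₂] = 2/3·2 + 1/3·33 = 12.3333
Firm 1's FOC against E[q₂] yields q₁ = (104 − 2·6 + E[c₂])/3 = (104 − 12 + 12.3333)/3 = 34.7778.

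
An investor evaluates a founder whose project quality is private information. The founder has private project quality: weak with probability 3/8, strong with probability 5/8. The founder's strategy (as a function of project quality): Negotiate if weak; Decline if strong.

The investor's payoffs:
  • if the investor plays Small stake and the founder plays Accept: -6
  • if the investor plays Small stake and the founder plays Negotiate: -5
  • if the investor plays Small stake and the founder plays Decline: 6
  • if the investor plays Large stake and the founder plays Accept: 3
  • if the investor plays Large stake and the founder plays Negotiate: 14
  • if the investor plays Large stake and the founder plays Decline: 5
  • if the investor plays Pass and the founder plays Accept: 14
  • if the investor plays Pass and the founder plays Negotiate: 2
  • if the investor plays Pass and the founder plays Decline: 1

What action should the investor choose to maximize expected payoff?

Large stake

E[Small stake] = 3/8·(-5) + 5/8·(6) = 15/8
E[Large stake] = 3/8·(14) + 5/8·(5) = 67/8
E[Pass] = 3/8·(2) + 5/8·(1) = 11/8
Best response: Large stake (67/8 is the largest).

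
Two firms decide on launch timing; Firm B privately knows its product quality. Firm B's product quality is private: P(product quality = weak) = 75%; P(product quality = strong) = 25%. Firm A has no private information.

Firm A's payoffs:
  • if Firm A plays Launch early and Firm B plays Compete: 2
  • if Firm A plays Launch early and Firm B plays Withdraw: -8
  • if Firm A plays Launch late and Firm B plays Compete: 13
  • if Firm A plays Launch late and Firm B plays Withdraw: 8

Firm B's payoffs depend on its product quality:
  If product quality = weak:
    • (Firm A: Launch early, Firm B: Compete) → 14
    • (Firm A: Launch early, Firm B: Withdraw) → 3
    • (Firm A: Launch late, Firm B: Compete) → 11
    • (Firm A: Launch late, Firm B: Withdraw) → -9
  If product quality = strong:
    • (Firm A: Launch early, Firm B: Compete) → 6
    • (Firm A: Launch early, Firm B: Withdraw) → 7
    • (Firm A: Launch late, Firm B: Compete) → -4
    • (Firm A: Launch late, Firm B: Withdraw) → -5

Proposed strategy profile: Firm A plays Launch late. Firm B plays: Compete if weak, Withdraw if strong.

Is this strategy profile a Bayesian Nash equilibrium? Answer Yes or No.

No

A profile is a BNE iff every type of every player is best-responding given beliefs about the other side.
Firm A plays Launch late: E[Launch late] = 0.75·(13) + 0.25·(8) = 11.75; E[Launch early] = -0.5. Best-responding. ✓
Firm B (product quality weak), facing Launch late: Compete gives 11, Withdraw gives -9. Proposed Compete is best. ✓
Firm B (product quality strong), facing Launch late: Compete gives -4, Withdraw gives -5. Proposed Withdraw is not best — profitable deviation exists. ✗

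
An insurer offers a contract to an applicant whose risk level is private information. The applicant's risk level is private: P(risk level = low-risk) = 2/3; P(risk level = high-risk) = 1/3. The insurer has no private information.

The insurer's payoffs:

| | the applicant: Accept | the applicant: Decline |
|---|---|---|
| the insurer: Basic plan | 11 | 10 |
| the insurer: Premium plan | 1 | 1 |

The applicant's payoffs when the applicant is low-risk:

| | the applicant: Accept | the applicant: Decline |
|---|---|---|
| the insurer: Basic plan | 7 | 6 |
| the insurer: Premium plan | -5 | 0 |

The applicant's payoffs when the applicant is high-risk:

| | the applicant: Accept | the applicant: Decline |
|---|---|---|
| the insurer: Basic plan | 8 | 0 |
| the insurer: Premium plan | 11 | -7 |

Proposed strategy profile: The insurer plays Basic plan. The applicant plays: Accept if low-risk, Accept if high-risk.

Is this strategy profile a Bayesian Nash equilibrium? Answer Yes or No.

The insurer plays Basic plan: E[Basic plan] = 2/3·(11) + 1/3·(11) = 11; E[Premium plan] = 1. Best-responding. ✓
The applicant (risk level low-risk), facing Basic plan: Accept gives 7, Decline gives 6. Proposed Accept is best. ✓
The applicant (risk level high-risk), facing Basic plan: Accept gives 8, Decline gives 0. Proposed Accept is best. ✓

Yes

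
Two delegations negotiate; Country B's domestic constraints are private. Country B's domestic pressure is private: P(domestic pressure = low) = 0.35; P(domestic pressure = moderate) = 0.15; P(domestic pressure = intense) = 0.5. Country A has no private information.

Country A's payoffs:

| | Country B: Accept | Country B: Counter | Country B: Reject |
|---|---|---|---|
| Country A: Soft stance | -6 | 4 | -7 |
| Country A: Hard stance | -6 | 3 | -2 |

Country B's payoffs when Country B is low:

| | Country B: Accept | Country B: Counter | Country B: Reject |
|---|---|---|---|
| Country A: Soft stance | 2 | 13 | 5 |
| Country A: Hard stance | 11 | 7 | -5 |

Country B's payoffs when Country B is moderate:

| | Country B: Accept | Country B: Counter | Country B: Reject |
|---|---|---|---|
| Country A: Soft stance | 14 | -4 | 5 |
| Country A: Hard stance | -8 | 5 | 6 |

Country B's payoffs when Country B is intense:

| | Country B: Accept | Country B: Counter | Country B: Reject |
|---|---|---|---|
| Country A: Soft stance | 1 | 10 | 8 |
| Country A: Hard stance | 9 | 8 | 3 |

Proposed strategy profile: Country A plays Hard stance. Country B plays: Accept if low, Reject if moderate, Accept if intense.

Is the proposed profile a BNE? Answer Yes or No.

A profile is a BNE iff every type of every player is best-responding given beliefs about the other side.
Country A plays Hard stance: E[Hard stance] = 0.35·(-6) + 0.15·(-2) + 0.5·(-6) = -5.4; E[Soft stance] = -6.15. Best-responding. ✓
Country B (domestic pressure low), facing Hard stance: Accept gives 11, Counter gives 7, Reject gives -5. Proposed Accept is best. ✓
Country B (domestic pressure moderate), facing Hard stance: Accept gives -8, Counter gives 5, Reject gives 6. Proposed Reject is best. ✓
Country B (domestic pressure intense), facing Hard stance: Accept gives 9, Counter gives 8, Reject gives 3. Proposed Accept is best. ✓

Yes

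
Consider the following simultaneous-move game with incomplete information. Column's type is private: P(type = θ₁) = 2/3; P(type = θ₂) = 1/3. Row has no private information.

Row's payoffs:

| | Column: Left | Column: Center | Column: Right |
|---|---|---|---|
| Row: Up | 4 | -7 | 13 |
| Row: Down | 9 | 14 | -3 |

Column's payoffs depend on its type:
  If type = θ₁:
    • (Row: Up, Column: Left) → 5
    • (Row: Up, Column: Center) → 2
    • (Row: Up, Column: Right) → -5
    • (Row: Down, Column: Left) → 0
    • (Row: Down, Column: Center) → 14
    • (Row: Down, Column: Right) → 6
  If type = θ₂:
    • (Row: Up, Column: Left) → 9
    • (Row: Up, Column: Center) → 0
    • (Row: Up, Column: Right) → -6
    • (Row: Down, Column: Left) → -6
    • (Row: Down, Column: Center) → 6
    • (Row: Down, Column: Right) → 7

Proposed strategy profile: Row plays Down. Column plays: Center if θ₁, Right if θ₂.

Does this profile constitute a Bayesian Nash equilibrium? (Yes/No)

A profile is a BNE iff every type of every player is best-responding given beliefs about the other side.
Row plays Down: E[Down] = 2/3·(14) + 1/3·(-3) = 25/3; E[Up] = -1/3. Best-responding. ✓
Column (type θ₁), facing Down: Left gives 0, Center gives 14, Right gives 6. Proposed Center is best. ✓
Column (type θ₂), facing Down: Left gives -6, Center gives 6, Right gives 7. Proposed Right is best. ✓

Yes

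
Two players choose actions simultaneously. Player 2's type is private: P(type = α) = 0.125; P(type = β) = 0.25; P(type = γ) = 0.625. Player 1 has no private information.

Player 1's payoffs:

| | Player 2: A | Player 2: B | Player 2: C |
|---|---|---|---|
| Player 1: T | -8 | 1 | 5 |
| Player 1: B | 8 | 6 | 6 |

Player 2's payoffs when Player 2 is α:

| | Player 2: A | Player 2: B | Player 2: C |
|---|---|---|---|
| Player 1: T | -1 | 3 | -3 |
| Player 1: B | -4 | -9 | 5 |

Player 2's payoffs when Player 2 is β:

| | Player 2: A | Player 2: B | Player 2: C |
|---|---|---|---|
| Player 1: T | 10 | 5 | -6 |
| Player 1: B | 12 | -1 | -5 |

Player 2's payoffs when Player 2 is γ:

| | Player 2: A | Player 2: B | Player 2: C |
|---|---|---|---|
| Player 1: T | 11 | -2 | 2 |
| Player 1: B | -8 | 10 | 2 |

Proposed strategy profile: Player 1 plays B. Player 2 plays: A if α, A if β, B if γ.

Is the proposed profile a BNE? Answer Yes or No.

No

Player 1 plays B: E[B] = 0.125·(8) + 0.25·(8) + 0.625·(6) = 6.75; E[T] = -2.375. Best-responding. ✓
Player 2 (type α), facing B: A gives -4, B gives -9, C gives 5. Proposed A is not best — profitable deviation exists. ✗
Player 2 (type β), facing B: A gives 12, B gives -1, C gives -5. Proposed A is best. ✓
Player 2 (type γ), facing B: A gives -8, B gives 10, C gives 2. Proposed B is best. ✓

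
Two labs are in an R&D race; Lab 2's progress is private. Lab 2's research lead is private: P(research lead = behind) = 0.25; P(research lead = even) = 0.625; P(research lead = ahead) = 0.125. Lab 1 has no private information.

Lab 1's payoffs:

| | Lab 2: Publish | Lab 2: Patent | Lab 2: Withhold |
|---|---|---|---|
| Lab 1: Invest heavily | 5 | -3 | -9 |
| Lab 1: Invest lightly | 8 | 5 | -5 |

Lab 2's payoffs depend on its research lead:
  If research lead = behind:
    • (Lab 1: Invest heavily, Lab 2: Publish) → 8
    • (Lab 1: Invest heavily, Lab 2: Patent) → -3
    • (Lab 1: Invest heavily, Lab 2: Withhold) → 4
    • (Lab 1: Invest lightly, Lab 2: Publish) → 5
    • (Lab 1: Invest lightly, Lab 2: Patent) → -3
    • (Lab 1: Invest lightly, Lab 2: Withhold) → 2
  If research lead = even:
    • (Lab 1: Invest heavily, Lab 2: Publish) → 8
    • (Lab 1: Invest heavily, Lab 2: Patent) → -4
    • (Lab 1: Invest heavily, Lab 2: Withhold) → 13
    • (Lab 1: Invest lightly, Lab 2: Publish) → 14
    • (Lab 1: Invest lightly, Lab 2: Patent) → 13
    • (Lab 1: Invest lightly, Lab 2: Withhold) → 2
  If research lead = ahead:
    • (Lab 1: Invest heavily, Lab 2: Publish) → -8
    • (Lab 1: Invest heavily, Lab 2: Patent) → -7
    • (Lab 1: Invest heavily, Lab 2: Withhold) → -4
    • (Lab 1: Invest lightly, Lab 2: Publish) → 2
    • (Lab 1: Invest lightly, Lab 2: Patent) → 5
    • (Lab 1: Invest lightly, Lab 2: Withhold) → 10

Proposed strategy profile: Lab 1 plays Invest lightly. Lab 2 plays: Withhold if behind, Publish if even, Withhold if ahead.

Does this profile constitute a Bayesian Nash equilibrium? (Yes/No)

No

Lab 1 plays Invest lightly: E[Invest lightly] = 0.25·(-5) + 0.625·(8) + 0.125·(-5) = 3.125; E[Invest heavily] = -0.25. Best-responding. ✓
Lab 2 (research lead behind), facing Invest lightly: Publish gives 5, Patent gives -3, Withhold gives 2. Proposed Withhold is not best — profitable deviation exists. ✗
Lab 2 (research lead even), facing Invest lightly: Publish gives 14, Patent gives 13, Withhold gives 2. Proposed Publish is best. ✓
Lab 2 (research lead ahead), facing Invest lightly: Publish gives 2, Patent gives 5, Withhold gives 10. Proposed Withhold is best. ✓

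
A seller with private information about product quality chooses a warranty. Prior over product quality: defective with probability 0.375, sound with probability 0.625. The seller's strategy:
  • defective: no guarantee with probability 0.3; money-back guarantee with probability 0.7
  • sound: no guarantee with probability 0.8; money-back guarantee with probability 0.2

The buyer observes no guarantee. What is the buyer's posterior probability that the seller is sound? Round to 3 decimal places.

P(no guarantee) = 0.375·0.3 + 0.625·0.8 = 0.6125
P(sound | no guarantee) = (0.625·0.8) / 0.6125 = 0.5 / 0.6125 = 0.816327

0.816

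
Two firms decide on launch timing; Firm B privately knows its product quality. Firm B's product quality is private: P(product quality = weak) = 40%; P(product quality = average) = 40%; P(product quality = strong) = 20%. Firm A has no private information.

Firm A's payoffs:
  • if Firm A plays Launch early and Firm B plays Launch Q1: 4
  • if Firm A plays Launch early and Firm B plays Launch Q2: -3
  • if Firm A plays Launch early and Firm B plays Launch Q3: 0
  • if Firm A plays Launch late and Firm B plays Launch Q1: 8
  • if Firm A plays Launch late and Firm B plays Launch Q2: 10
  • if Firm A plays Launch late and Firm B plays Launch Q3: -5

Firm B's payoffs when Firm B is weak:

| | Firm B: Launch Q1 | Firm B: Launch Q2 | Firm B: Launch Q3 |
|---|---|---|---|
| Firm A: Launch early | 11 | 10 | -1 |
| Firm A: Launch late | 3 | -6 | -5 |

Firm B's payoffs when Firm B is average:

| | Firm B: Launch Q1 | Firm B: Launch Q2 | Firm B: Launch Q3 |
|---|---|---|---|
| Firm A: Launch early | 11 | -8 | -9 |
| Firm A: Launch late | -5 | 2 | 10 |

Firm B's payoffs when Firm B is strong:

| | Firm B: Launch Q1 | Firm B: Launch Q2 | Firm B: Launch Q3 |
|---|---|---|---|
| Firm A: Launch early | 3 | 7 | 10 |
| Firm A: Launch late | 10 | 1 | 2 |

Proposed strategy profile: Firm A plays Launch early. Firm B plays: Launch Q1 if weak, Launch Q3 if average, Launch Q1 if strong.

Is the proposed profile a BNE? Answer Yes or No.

No

A profile is a BNE iff every type of every player is best-responding given beliefs about the other side.
Firm A plays Launch early: E[Launch early] = 0.4·(4) + 0.4·(0) + 0.2·(4) = 2.4; E[Launch late] = 2.8. Not best-responding. ✗
Firm B (product quality weak), facing Launch early: Launch Q1 gives 11, Launch Q2 gives 10, Launch Q3 gives -1. Proposed Launch Q1 is best. ✓
Firm B (product quality average), facing Launch early: Launch Q1 gives 11, Launch Q2 gives -8, Launch Q3 gives -9. Proposed Launch Q3 is not best — profitable deviation exists. ✗
Firm B (product quality strong), facing Launch early: Launch Q1 gives 3, Launch Q2 gives 7, Launch Q3 gives 10. Proposed Launch Q1 is not best — profitable deviation exists. ✗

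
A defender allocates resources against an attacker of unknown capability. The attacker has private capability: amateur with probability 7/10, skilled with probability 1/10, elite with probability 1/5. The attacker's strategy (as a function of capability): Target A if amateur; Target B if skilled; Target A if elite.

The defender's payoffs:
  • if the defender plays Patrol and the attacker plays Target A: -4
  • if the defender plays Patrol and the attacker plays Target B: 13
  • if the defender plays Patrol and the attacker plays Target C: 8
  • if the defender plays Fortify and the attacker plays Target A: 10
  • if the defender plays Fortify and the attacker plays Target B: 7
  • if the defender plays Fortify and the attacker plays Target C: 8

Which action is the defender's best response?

Fortify

E[Patrol] = 7/10·(-4) + 1/10·(13) + 1/5·(-4) = -23/10
E[Fortify] = 7/10·(10) + 1/10·(7) + 1/5·(10) = 97/10
Best response: Fortify (97/10 is the largest).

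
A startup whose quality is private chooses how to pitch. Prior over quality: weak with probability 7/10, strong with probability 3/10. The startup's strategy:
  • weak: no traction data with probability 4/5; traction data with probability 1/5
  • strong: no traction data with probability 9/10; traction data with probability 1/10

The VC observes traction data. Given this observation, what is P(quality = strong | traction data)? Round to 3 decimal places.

0.176

P(traction data) = (7/10)·(1/5) + (3/10)·(1/10) = 17/100
P(strong | traction data) = ((3/10)·(1/10)) / (17/100) = (3/100) / (17/100) = 3/17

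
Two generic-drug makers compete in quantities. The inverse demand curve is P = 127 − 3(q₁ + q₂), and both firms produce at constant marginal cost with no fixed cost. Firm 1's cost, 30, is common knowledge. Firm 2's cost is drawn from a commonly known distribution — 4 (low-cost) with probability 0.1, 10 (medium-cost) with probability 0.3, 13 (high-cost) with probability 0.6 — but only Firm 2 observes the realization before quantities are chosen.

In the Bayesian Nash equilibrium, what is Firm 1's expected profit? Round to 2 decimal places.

Type-c best response for Firm 2: q₂(c) = (127 − c)/6 − q₁/2.
Firm 1 maximizes expected profit; its first-order condition is 127 − 6q₁ − 3E[q₂] − 30 = 0.
Substituting E[q₂] and solving: E[c₂] = 11.2, so q₁ = (127 − 2·30 + 11.2)/9 = 8.68889.
E[P] = 127 − 3·(q₁ + E[q₂]) = 56.0667; Firm 1's expected profit = (E[P] − 30)·q₁ = (56.0667 − 30)·8.68889 = 226.49.

226.49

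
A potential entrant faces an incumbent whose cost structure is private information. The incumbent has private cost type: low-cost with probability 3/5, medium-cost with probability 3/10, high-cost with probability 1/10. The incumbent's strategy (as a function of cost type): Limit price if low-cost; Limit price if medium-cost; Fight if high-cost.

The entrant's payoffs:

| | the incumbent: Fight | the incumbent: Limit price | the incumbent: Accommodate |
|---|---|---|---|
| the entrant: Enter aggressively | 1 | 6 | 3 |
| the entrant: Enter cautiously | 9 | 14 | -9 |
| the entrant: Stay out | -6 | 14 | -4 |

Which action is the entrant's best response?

Compute the entrant's expected payoff for each action, taking the expectation over the incumbent's type.
E[Enter aggressively] = 3/5·(6) + 3/10·(6) + 1/10·(1) = 11/2
E[Enter cautiously] = 3/5·(14) + 3/10·(14) + 1/10·(9) = 27/2
E[Stay out] = 3/5·(14) + 3/10·(14) + 1/10·(-6) = 12
Best response: Enter cautiously (27/2 is the largest).

Enter cautiously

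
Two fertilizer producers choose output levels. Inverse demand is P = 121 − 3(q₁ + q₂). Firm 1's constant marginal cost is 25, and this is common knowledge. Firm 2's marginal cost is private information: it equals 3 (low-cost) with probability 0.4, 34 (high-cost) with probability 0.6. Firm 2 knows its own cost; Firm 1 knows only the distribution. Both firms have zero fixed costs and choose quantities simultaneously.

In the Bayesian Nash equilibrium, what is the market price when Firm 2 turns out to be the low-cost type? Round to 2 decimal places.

46.57

Type-c best response for Firm 2: q₂(c) = (121 − c)/6 − q₁/2.
Firm 1 maximizes expected profit; its first-order condition is 121 − 6q₁ − 3E[q₂] − 25 = 0.
Substituting E[q₂] and solving: E[c₂] = 21.6, so q₁ = (121 − 2·25 + 21.6)/9 = 10.2889.
q₂(low-cost) = 14.5222, so P = 121 − 3·(10.2889 + 14.5222) = 46.5667.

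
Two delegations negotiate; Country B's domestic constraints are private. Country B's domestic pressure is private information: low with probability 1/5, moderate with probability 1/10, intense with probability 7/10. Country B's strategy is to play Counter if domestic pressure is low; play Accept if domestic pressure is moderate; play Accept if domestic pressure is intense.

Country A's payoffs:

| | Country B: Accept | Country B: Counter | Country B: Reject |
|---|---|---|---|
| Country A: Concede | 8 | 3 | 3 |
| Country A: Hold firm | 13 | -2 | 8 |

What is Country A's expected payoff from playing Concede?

E[Concede] = 1/5·3 + 1/10·8 + 7/10·8 = 3/5 + 4/5 + 28/5 = 7

7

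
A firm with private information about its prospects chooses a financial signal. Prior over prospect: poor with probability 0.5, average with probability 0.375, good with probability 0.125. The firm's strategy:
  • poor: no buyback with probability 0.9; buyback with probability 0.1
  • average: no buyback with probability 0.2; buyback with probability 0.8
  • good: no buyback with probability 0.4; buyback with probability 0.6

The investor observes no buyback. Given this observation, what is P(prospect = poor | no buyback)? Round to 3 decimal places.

Apply Bayes' rule using the sender's strategy as the likelihood.
P(no buyback) = 0.5·0.9 + 0.375·0.2 + 0.125·0.4 = 0.575
P(poor | no buyback) = (0.5·0.9) / 0.575 = 0.45 / 0.575 = 0.782609

0.783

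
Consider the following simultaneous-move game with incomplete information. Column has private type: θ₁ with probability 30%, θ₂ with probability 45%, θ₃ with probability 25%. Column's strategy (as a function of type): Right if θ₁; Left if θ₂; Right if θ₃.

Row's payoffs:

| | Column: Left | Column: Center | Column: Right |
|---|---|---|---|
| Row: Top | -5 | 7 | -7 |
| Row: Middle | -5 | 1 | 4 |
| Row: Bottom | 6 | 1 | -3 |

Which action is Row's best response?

Bottom

E[Top] = 0.3·(-7) + 0.45·(-5) + 0.25·(-7) = -6.1
E[Middle] = 0.3·(4) + 0.45·(-5) + 0.25·(4) = -0.05
E[Bottom] = 0.3·(-3) + 0.45·(6) + 0.25·(-3) = 1.05
Best response: Bottom (1.05 is the largest).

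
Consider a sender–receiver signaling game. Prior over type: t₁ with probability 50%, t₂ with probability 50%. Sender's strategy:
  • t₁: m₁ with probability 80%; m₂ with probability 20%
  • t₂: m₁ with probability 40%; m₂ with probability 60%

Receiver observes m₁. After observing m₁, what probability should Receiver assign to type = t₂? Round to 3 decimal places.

Apply Bayes' rule using the sender's strategy as the likelihood.
P(m₁) = 0.5·0.8 + 0.5·0.4 = 0.6
P(t₂ | m₁) = (0.5·0.4) / 0.6 = 0.2 / 0.6 = 0.333333

0.333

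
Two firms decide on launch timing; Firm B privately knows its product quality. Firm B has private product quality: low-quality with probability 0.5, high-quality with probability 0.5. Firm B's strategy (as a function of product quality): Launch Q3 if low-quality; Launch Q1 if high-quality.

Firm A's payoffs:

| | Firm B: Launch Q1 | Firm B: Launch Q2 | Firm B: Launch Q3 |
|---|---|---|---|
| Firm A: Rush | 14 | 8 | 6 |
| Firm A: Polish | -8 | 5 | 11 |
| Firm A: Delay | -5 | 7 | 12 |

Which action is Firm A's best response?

Rush

E[Rush] = 0.5·(6) + 0.5·(14) = 10
E[Polish] = 0.5·(11) + 0.5·(-8) = 1.5
E[Delay] = 0.5·(12) + 0.5·(-5) = 3.5
Best response: Rush (10 is the largest).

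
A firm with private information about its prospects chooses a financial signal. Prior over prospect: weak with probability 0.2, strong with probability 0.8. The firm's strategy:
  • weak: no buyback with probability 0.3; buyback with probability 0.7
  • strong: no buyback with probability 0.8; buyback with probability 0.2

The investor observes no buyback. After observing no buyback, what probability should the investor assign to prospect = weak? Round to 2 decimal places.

P(no buyback) = 0.2·0.3 + 0.8·0.8 = 0.7
P(weak | no buyback) = (0.2·0.3) / 0.7 = 0.06 / 0.7 = 0.0857143

0.09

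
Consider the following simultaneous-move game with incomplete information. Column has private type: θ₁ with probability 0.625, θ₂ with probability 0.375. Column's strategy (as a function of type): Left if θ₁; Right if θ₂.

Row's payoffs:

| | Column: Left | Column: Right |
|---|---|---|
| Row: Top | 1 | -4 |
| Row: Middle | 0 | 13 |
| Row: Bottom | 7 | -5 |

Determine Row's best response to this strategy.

Middle

E[Top] = 0.625·(1) + 0.375·(-4) = -0.875
E[Middle] = 0.625·(0) + 0.375·(13) = 4.875
E[Bottom] = 0.625·(7) + 0.375·(-5) = 2.5
Best response: Middle (4.875 is the largest).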